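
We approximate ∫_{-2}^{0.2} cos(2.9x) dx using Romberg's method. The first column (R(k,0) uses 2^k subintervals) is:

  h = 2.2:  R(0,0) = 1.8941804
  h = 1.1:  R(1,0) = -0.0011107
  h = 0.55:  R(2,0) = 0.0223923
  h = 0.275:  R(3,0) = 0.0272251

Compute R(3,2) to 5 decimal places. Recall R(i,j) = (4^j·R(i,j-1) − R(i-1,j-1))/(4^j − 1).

0.02874

R(2,1) = (4·0.0223923 − (-0.0011107)) / 3 = 0.0302266
R(3,1) = 0.0272251 + (0.0272251 − 0.0223923)/3 = 0.0288360
R(3,2) = 0.0288360 + (0.0288360 − 0.0302266)/15 = 0.0287433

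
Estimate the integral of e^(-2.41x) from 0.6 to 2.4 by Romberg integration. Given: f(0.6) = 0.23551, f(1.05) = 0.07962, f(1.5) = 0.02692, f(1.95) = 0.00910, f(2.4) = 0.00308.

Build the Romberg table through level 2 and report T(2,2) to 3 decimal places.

T(0,0) (trapezoid, 1 panel, h=1.8000): 0.21473
T(1,0) (trapezoid, 2 panels, h=0.9000): 0.13159
T(2,0) (trapezoid, 4 panels, h=0.4500): 0.10572
T(1,1) = 0.13159 + (0.13159 − 0.21473)/3 = 0.10388
T(2,1) = 0.10572 + (0.10572 − 0.13159)/3 = 0.09710
T(2,2) = 0.09710 + (0.09710 − 0.10388)/15 = 0.09665

0.097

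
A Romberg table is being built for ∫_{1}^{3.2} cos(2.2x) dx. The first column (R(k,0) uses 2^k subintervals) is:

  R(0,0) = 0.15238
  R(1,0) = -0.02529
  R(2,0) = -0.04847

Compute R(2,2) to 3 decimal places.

R(1,1) = (4·(-0.02529) − 0.15238) / 3 = -0.08451
R(2,1) = -0.04847 + (-0.04847 − (-0.02529))/3 = -0.05620
R(2,2) = (16·(-0.05620) − (-0.08451)) / 15 = -0.05431
(Column j=1 coincides with Simpson's rule on the same nodes.)

-0.054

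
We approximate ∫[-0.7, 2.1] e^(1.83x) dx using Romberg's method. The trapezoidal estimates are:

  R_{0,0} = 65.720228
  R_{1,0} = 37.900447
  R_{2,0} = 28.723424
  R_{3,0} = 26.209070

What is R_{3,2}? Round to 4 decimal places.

Richardson extrapolation on the trapezoidal column (denominator 4−1=3):
R_{2,1} = 28.723424 + (28.723424 − 37.900447)/3 = 25.664416
R_{3,1} = 26.209070 + (26.209070 − 28.723424)/3 = 25.370952
R_{3,2} = (16·25.370952 − 25.664416) / 15 = 25.351388

25.3514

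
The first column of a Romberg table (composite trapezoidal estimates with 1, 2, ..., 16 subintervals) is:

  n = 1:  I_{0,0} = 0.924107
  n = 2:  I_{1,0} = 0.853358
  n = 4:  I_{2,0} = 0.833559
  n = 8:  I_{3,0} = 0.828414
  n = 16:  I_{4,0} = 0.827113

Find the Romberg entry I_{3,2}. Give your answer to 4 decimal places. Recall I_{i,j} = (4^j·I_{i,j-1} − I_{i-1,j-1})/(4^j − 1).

Richardson extrapolation on the trapezoidal column (denominator 4−1=3):
I_{2,1} = (4·0.833559 − 0.853358) / 3 = 0.826959
I_{3,1} = (4·0.828414 − 0.833559) / 3 = 0.826699
I_{3,2} = (16·0.826699 − 0.826959) / 15 = 0.826682
(Column j=1 coincides with Simpson's rule on the same nodes.)

0.8267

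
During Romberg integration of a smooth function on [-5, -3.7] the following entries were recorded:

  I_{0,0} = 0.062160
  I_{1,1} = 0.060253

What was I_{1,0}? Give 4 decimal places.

From I_{1,1} = (4·I_{1,0} − I_{0,0})/3, solve for I_{1,0}:
4·I_{1,0} = 3·0.060253 + 0.062160 = 0.242919
I_{1,0} = 0.060730

0.0607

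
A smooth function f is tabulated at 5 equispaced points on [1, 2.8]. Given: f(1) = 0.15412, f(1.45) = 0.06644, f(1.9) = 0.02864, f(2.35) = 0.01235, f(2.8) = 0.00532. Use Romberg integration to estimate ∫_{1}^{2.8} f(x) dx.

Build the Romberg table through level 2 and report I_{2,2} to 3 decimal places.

I_{0,0} (trapezoid, 1 panel, h=1.8000): 0.14350
I_{1,0} (trapezoid, 2 panels, h=0.9000): 0.09752
I_{2,0} (trapezoid, 4 panels, h=0.4500): 0.08422
I_{1,1} = 0.09752 + (0.09752 − 0.14350)/3 = 0.08219
I_{2,1} = 0.08422 + (0.08422 − 0.09752)/3 = 0.07979
I_{2,2} = 0.07979 + (0.07979 − 0.08219)/15 = 0.07963

0.080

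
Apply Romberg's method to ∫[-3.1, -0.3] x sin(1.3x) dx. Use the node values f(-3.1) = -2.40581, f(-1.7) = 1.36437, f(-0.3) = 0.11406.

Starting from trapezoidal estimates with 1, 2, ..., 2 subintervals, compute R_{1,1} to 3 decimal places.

1.477

R_{0,0} (trapezoid, 1 panel, h=2.8000): -3.20845
R_{1,0} (trapezoid, 2 panels, h=1.4000): 0.30589
R_{1,1} = 0.30589 + (0.30589 − (-3.20845))/3 = 1.47734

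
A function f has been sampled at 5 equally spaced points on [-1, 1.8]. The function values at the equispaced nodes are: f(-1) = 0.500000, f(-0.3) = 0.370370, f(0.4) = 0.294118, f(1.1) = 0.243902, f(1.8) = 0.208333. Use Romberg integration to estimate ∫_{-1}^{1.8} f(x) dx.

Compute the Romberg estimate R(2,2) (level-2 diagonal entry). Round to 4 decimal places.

0.8756

R(0,0) (trapezoid, 1 panel, h=2.8000): 0.991666
R(1,0) (trapezoid, 2 panels, h=1.4000): 0.907598
R(2,0) (trapezoid, 4 panels, h=0.7000): 0.883790
R(1,1) = 0.907598 + (0.907598 − 0.991666)/3 = 0.879575
R(2,1) = 0.883790 + (0.883790 − 0.907598)/3 = 0.875854
R(2,2) = 0.875854 + (0.875854 − 0.879575)/15 = 0.875606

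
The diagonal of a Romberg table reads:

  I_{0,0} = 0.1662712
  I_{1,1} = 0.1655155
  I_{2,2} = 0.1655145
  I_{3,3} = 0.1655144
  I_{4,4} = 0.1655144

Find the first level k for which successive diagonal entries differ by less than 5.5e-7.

k = 3

|I_{1,1} − I_{0,0}| = 0.0007557 ≥ 5.5e-7
|I_{2,2} − I_{1,1}| = 0.0000010 ≥ 5.5e-7
|I_{3,3} − I_{2,2}| = 0.0000001 < 5.5e-7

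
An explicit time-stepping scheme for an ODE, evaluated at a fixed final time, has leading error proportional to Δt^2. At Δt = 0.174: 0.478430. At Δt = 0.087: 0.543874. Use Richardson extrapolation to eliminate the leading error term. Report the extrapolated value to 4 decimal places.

0.5657

Extrapolated value = (4·A(Δt/2) − A(Δt)) / (4 − 1)
= (4·0.543874 − 0.478430) / 3
= 1.697066 / 3 = 0.565689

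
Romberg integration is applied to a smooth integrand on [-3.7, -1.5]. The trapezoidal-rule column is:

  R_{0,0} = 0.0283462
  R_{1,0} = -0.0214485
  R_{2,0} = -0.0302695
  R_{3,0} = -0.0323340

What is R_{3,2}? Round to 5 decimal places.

-0.03301

R_{2,1} = (4·(-0.0302695) − (-0.0214485)) / 3 = -0.0332098
R_{3,1} = -0.0323340 + (-0.0323340 − (-0.0302695))/3 = -0.0330222
R_{3,2} = -0.0330222 + (-0.0330222 − (-0.0332098))/15 = -0.0330097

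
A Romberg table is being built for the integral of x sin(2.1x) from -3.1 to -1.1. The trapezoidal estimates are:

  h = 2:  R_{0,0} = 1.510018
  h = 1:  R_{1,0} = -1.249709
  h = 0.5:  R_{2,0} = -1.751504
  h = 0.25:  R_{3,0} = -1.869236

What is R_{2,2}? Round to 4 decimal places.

-1.9020

Richardson extrapolation on the trapezoidal column (denominator 4−1=3):
R_{1,1} = (4·(-1.249709) − 1.510018) / 3 = -2.169618
R_{2,1} = (4·(-1.751504) − (-1.249709)) / 3 = -1.918769
R_{2,2} = (16·(-1.918769) − (-2.169618)) / 15 = -1.902046
(Column j=1 coincides with Simpson's rule on the same nodes.)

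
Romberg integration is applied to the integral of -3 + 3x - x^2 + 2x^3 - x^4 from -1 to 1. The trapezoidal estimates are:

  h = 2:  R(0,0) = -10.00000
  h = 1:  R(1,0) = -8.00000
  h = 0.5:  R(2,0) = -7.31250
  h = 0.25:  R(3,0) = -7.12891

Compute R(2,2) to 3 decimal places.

Richardson extrapolation on the trapezoidal column (denominator 4−1=3):
R(1,1) = -8.00000 + (-8.00000 − (-10.00000))/3 = -7.33333
R(2,1) = (4·(-7.31250) − (-8.00000)) / 3 = -7.08333
R(2,2) = (16·(-7.08333) − (-7.33333)) / 15 = -7.06666

-7.067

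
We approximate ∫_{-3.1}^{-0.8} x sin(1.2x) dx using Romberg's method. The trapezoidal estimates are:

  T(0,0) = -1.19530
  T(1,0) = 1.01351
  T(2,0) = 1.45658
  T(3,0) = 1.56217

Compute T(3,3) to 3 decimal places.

Richardson extrapolation on the trapezoidal column (denominator 4−1=3):
T(1,1) = (4·1.01351 − (-1.19530)) / 3 = 1.74978
T(2,1) = (4·1.45658 − 1.01351) / 3 = 1.60427
T(3,1) = 1.56217 + (1.56217 − 1.45658)/3 = 1.59737
T(2,2) = (16·1.60427 − 1.74978) / 15 = 1.59457
T(3,2) = (16·1.59737 − 1.60427) / 15 = 1.59691
T(3,3) = 1.59691 + (1.59691 − 1.59457)/63 = 1.59695

1.597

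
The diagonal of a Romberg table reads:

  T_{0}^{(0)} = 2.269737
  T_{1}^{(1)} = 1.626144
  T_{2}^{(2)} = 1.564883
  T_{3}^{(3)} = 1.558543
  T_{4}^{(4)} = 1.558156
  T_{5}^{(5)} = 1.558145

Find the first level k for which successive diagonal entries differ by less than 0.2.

|T_{1}^{(1)} − T_{0}^{(0)}| = 0.643593 ≥ 0.2
|T_{2}^{(2)} − T_{1}^{(1)}| = 0.061261 < 0.2

k = 2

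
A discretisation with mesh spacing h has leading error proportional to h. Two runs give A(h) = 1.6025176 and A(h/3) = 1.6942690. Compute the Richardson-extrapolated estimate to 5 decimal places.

1.74014

The leading error scales as h; refining by a factor of 3 reduces it by 3^1 = 3.
Extrapolated value = (3·A(h/3) − A(h)) / (3 − 1)
= (3·1.6942690 − 1.6025176) / 2
= 3.4802894 / 2 = 1.7401447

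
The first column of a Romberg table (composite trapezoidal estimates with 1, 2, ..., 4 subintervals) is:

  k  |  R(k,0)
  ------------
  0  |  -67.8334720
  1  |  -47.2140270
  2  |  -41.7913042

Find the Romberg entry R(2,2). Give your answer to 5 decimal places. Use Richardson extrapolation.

Richardson extrapolation on the trapezoidal column (denominator 4−1=3):
R(1,1) = -47.2140270 + (-47.2140270 − (-67.8334720))/3 = -40.3408787
R(2,1) = (4·(-41.7913042) − (-47.2140270)) / 3 = -39.9837299
R(2,2) = (16·(-39.9837299) − (-40.3408787)) / 15 = -39.9599200

-39.95992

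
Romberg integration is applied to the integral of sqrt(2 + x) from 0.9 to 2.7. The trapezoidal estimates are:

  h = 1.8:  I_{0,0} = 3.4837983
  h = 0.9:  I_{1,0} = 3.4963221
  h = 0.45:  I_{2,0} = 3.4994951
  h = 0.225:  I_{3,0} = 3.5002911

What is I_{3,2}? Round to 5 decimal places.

3.50056

Richardson extrapolation on the trapezoidal column (denominator 4−1=3):
I_{2,1} = (4·3.4994951 − 3.4963221) / 3 = 3.5005528
I_{3,1} = 3.5002911 + (3.5002911 − 3.4994951)/3 = 3.5005564
I_{3,2} = 3.5005564 + (3.5005564 − 3.5005528)/15 = 3.5005566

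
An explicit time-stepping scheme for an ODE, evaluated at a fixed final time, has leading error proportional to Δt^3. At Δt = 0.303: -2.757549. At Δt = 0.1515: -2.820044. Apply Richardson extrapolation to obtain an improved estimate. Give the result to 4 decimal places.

The leading error scales as Δt^3; refining by a factor of 2 reduces it by 2^3 = 8.
Extrapolated value = (8·A(Δt/2) − A(Δt)) / (8 − 1)
= (8·(-2.820044) − (-2.757549)) / 7
= -19.802803 / 7 = -2.828972

-2.8290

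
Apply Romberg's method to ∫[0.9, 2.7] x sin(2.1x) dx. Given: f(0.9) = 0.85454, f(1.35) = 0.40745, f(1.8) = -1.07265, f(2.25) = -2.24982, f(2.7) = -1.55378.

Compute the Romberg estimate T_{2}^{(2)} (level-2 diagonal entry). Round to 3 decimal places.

-1.534

T_{0}^{(0)} (trapezoid, 1 panel, h=1.8000): -0.62932
T_{1}^{(0)} (trapezoid, 2 panels, h=0.9000): -1.28004
T_{2}^{(0)} (trapezoid, 4 panels, h=0.4500): -1.46909
T_{1}^{(1)} = -1.28004 + (-1.28004 − (-0.62932))/3 = -1.49695
T_{2}^{(1)} = -1.46909 + (-1.46909 − (-1.28004))/3 = -1.53211
T_{2}^{(2)} = -1.53211 + (-1.53211 − (-1.49695))/15 = -1.53445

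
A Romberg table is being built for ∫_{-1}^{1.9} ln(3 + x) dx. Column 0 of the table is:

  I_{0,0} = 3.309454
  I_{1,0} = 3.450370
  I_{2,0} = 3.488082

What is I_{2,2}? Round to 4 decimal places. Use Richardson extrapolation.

Richardson extrapolation on the trapezoidal column (denominator 4−1=3):
I_{1,1} = 3.450370 + (3.450370 − 3.309454)/3 = 3.497342
I_{2,1} = (4·3.488082 − 3.450370) / 3 = 3.500653
I_{2,2} = (16·3.500653 − 3.497342) / 15 = 3.500874

3.5009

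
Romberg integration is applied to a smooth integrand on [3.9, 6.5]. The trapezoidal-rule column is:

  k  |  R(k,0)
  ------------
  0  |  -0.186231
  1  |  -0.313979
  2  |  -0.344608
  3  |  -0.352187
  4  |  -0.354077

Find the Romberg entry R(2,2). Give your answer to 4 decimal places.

-0.3547

R(1,1) = (4·(-0.313979) − (-0.186231)) / 3 = -0.356562
R(2,1) = -0.344608 + (-0.344608 − (-0.313979))/3 = -0.354818
R(2,2) = -0.354818 + (-0.354818 − (-0.356562))/15 = -0.354702
(Column j=1 coincides with Simpson's rule on the same nodes.)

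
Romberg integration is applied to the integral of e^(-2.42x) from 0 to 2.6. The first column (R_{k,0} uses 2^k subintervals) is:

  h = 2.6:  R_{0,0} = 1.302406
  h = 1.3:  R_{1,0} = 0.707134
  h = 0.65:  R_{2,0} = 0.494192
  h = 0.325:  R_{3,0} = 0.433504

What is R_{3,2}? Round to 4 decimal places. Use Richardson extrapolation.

0.4126

Richardson extrapolation on the trapezoidal column (denominator 4−1=3):
R_{2,1} = (4·0.494192 − 0.707134) / 3 = 0.423211
R_{3,1} = 0.433504 + (0.433504 − 0.494192)/3 = 0.413275
R_{3,2} = (16·0.413275 − 0.423211) / 15 = 0.412613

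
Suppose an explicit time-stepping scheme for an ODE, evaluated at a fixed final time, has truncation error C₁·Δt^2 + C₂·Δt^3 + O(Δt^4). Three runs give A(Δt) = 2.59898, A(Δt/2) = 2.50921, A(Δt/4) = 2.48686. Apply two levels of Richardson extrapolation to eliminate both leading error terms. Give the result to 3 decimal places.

First eliminate the Δt^2 term (factor 2^2 = 4):
  B₁ = (4·2.50921 − 2.59898)/3 = 2.47929
  B₂ = (4·2.48686 − 2.50921)/3 = 2.47941
Then eliminate the Δt^3 term (factor 2^3 = 8):
  (8·2.47941 − 2.47929)/7 = 2.47943

2.479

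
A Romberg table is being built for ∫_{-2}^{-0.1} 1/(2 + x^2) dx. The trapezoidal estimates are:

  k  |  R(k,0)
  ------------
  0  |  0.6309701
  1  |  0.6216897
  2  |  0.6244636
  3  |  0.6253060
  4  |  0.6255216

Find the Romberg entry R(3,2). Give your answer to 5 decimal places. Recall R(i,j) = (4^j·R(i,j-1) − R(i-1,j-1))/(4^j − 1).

Richardson extrapolation on the trapezoidal column (denominator 4−1=3):
R(2,1) = (4·0.6244636 − 0.6216897) / 3 = 0.6253882
R(3,1) = (4·0.6253060 − 0.6244636) / 3 = 0.6255868
R(3,2) = (16·0.6255868 − 0.6253882) / 15 = 0.6256000
(Column j=1 coincides with Simpson's rule on the same nodes.)

0.62560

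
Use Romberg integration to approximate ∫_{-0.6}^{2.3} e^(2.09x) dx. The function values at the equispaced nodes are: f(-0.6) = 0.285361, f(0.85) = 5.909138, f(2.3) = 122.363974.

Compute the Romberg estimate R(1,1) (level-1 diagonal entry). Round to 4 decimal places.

R(0,0) (trapezoid, 1 panel, h=2.9000): 177.841536
R(1,0) (trapezoid, 2 panels, h=1.4500): 97.489018
R(1,1) = 97.489018 + (97.489018 − 177.841536)/3 = 70.704845

70.7048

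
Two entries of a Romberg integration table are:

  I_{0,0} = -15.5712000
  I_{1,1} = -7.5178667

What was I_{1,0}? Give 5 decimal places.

-9.53120

From I_{1,1} = (4·I_{1,0} − I_{0,0})/3, solve for I_{1,0}:
4·I_{1,0} = 3·(-7.5178667) + (-15.5712000) = -38.1248001
I_{1,0} = -9.5312000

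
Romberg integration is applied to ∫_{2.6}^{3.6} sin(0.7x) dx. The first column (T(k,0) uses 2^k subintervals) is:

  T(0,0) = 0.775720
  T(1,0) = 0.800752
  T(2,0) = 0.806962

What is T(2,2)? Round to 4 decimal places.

Richardson extrapolation on the trapezoidal column (denominator 4−1=3):
T(1,1) = (4·0.800752 − 0.775720) / 3 = 0.809096
T(2,1) = (4·0.806962 − 0.800752) / 3 = 0.809032
T(2,2) = (16·0.809032 − 0.809096) / 15 = 0.809028

0.8090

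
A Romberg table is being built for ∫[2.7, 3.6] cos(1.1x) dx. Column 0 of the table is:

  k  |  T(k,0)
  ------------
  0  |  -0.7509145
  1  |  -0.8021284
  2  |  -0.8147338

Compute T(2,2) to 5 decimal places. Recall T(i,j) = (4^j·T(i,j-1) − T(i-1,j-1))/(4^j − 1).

-0.81892

Richardson extrapolation on the trapezoidal column (denominator 4−1=3):
T(1,1) = (4·(-0.8021284) − (-0.7509145)) / 3 = -0.8191997
T(2,1) = -0.8147338 + (-0.8147338 − (-0.8021284))/3 = -0.8189356
T(2,2) = -0.8189356 + (-0.8189356 − (-0.8191997))/15 = -0.8189180
(Column j=1 coincides with Simpson's rule on the same nodes.)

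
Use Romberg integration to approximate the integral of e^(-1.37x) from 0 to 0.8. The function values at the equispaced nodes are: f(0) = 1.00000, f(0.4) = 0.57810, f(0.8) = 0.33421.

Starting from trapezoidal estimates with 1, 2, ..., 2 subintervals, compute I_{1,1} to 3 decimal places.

0.486

I_{0,0} (trapezoid, 1 panel, h=0.8000): 0.53368
I_{1,0} (trapezoid, 2 panels, h=0.4000): 0.49808
I_{1,1} = 0.49808 + (0.49808 − 0.53368)/3 = 0.48621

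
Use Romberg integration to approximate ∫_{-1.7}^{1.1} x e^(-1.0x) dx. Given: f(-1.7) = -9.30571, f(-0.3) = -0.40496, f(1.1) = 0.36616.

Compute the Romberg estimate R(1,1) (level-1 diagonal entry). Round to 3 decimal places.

R(0,0) (trapezoid, 1 panel, h=2.8000): -12.51537
R(1,0) (trapezoid, 2 panels, h=1.4000): -6.82463
R(1,1) = -6.82463 + (-6.82463 − (-12.51537))/3 = -4.92772

-4.928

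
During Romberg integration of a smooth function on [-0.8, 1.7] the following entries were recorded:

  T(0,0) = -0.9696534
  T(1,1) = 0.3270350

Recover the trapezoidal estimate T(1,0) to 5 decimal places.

0.00286

From T(1,1) = (4·T(1,0) − T(0,0))/3, solve for T(1,0):
4·T(1,0) = 3·0.3270350 + (-0.9696534) = 0.0114516
T(1,0) = 0.0028629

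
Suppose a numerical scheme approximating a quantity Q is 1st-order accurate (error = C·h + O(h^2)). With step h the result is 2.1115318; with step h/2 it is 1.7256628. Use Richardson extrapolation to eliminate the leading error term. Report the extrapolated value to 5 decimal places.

1.33979

The leading error scales as h; refining by a factor of 2 reduces it by 2^1 = 2.
Extrapolated value = (2·A(h/2) − A(h)) / (2 − 1)
= (2·1.7256628 − 2.1115318) / 1
= 1.3397938 / 1 = 1.3397938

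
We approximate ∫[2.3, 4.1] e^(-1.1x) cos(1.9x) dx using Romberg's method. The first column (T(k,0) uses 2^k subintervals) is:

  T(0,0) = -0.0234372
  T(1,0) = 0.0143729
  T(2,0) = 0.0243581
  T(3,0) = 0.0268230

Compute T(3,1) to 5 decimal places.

Richardson extrapolation on the trapezoidal column (denominator 4−1=3):
T(3,1) = 0.0268230 + (0.0268230 − 0.0243581)/3 = 0.0276446

0.02764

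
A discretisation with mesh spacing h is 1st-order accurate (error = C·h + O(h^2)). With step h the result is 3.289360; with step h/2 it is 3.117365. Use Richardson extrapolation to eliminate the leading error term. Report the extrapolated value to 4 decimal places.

The leading error scales as h; refining by a factor of 2 reduces it by 2^1 = 2.
Extrapolated value = (2·A(h/2) − A(h)) / (2 − 1)
= (2·3.117365 − 3.289360) / 1
= 2.945370 / 1 = 2.945370

2.9454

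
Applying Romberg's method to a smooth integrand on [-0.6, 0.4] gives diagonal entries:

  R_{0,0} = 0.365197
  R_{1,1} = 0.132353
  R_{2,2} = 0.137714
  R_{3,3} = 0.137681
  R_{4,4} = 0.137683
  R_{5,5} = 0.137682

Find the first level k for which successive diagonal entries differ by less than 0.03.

|R_{1,1} − R_{0,0}| = 0.232844 ≥ 0.03
|R_{2,2} − R_{1,1}| = 0.005361 < 0.03

k = 2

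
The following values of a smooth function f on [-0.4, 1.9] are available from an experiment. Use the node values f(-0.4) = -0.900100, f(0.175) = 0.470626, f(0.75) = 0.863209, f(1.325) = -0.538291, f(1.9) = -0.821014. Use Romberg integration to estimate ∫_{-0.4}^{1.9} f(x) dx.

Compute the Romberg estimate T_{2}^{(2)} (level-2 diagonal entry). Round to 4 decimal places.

-0.0985

T_{0}^{(0)} (trapezoid, 1 panel, h=2.3000): -1.979281
T_{1}^{(0)} (trapezoid, 2 panels, h=1.1500): 0.003050
T_{2}^{(0)} (trapezoid, 4 panels, h=0.5750): -0.037382
T_{1}^{(1)} = 0.003050 + (0.003050 − (-1.979281))/3 = 0.663827
T_{2}^{(1)} = -0.037382 + (-0.037382 − 0.003050)/3 = -0.050859
T_{2}^{(2)} = -0.050859 + (-0.050859 − 0.663827)/15 = -0.098505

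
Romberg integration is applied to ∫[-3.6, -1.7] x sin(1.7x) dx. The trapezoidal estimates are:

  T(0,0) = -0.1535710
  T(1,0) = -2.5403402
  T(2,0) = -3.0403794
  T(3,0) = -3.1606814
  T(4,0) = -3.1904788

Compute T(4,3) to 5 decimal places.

-3.20039

Richardson extrapolation on the trapezoidal column (denominator 4−1=3):
T(2,1) = -3.0403794 + (-3.0403794 − (-2.5403402))/3 = -3.2070591
T(3,1) = (4·(-3.1606814) − (-3.0403794)) / 3 = -3.2007821
T(4,1) = (4·(-3.1904788) − (-3.1606814)) / 3 = -3.2004113
T(3,2) = -3.2007821 + (-3.2007821 − (-3.2070591))/15 = -3.2003636
T(4,2) = (16·(-3.2004113) − (-3.2007821)) / 15 = -3.2003866
T(4,3) = -3.2003866 + (-3.2003866 − (-3.2003636))/63 = -3.2003870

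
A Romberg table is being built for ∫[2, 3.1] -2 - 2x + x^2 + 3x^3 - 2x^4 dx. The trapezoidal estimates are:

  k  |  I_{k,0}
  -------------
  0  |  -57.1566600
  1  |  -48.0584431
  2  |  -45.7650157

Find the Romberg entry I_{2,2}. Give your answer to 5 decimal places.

Richardson extrapolation on the trapezoidal column (denominator 4−1=3):
I_{1,1} = -48.0584431 + (-48.0584431 − (-57.1566600))/3 = -45.0257041
I_{2,1} = -45.7650157 + (-45.7650157 − (-48.0584431))/3 = -45.0005399
I_{2,2} = (16·(-45.0005399) − (-45.0257041)) / 15 = -44.9988623

-44.99886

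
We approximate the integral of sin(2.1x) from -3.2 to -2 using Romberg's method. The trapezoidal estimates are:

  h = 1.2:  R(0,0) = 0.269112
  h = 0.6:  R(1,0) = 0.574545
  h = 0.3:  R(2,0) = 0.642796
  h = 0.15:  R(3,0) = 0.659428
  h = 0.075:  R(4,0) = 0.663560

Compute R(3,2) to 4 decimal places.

0.6649

Richardson extrapolation on the trapezoidal column (denominator 4−1=3):
R(2,1) = 0.642796 + (0.642796 − 0.574545)/3 = 0.665546
R(3,1) = (4·0.659428 − 0.642796) / 3 = 0.664972
R(3,2) = 0.664972 + (0.664972 − 0.665546)/15 = 0.664934
(Column j=1 coincides with Simpson's rule on the same nodes.)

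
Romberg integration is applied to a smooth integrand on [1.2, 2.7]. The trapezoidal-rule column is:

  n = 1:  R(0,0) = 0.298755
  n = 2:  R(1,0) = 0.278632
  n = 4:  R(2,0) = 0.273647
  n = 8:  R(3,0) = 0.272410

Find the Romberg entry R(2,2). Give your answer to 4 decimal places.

Richardson extrapolation on the trapezoidal column (denominator 4−1=3):
R(1,1) = 0.278632 + (0.278632 − 0.298755)/3 = 0.271924
R(2,1) = 0.273647 + (0.273647 − 0.278632)/3 = 0.271985
R(2,2) = (16·0.271985 − 0.271924) / 15 = 0.271989
(Column j=1 coincides with Simpson's rule on the same nodes.)

0.2720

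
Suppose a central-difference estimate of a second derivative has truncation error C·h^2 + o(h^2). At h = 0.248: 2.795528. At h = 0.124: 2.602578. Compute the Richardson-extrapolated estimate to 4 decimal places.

2.5383

Extrapolated value = (4·A(h/2) − A(h)) / (4 − 1)
= (4·2.602578 − 2.795528) / 3
= 7.614784 / 3 = 2.538261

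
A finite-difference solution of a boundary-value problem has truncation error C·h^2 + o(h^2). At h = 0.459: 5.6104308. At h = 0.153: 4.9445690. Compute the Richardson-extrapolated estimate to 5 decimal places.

Extrapolated value = (9·A(h/3) − A(h)) / (9 − 1)
= (9·4.9445690 − 5.6104308) / 8
= 38.8906902 / 8 = 4.8613363

4.86134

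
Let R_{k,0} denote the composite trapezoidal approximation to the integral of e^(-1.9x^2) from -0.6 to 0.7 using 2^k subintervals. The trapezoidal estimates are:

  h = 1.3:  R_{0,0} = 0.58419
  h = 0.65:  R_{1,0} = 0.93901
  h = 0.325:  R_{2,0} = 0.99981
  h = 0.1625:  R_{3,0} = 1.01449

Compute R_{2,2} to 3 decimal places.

Richardson extrapolation on the trapezoidal column (denominator 4−1=3):
R_{1,1} = (4·0.93901 − 0.58419) / 3 = 1.05728
R_{2,1} = 0.99981 + (0.99981 − 0.93901)/3 = 1.02008
R_{2,2} = 1.02008 + (1.02008 − 1.05728)/15 = 1.01760

1.018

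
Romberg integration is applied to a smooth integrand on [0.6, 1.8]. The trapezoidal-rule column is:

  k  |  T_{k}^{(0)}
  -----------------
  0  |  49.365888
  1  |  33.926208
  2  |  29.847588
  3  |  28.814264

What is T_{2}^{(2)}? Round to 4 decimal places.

28.4686

Richardson extrapolation on the trapezoidal column (denominator 4−1=3):
T_{1}^{(1)} = 33.926208 + (33.926208 − 49.365888)/3 = 28.779648
T_{2}^{(1)} = (4·29.847588 − 33.926208) / 3 = 28.488048
T_{2}^{(2)} = (16·28.488048 − 28.779648) / 15 = 28.468608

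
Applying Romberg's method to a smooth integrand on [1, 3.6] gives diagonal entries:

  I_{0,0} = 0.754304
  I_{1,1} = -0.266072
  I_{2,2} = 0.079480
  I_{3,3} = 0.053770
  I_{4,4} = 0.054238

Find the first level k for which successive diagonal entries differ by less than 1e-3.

|I_{1,1} − I_{0,0}| = 1.020376 ≥ 1e-3
|I_{2,2} − I_{1,1}| = 0.345552 ≥ 1e-3
|I_{3,3} − I_{2,2}| = 0.025710 ≥ 1e-3
|I_{4,4} − I_{3,3}| = 0.000468 < 1e-3

k = 4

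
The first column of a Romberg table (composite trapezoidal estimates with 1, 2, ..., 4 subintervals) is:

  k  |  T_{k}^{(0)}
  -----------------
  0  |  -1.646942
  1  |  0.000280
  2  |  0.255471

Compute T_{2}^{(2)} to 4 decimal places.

Richardson extrapolation on the trapezoidal column (denominator 4−1=3):
T_{1}^{(1)} = (4·0.000280 − (-1.646942)) / 3 = 0.549354
T_{2}^{(1)} = 0.255471 + (0.255471 − 0.000280)/3 = 0.340535
T_{2}^{(2)} = (16·0.340535 − 0.549354) / 15 = 0.326614

0.3266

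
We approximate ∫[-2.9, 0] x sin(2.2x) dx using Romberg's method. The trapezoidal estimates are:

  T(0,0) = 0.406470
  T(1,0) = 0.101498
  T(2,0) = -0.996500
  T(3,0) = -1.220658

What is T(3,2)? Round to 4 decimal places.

T(2,1) = -0.996500 + (-0.996500 − 0.101498)/3 = -1.362499
T(3,1) = (4·(-1.220658) − (-0.996500)) / 3 = -1.295377
T(3,2) = (16·(-1.295377) − (-1.362499)) / 15 = -1.290902

-1.2909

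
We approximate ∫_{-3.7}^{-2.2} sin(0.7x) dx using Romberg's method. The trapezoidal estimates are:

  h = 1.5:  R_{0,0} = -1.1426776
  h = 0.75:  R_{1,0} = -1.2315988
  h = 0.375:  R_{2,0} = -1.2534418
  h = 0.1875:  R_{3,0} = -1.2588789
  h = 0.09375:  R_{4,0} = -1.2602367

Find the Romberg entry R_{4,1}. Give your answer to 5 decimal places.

Richardson extrapolation on the trapezoidal column (denominator 4−1=3):
R_{4,1} = (4·(-1.2602367) − (-1.2588789)) / 3 = -1.2606893

-1.26069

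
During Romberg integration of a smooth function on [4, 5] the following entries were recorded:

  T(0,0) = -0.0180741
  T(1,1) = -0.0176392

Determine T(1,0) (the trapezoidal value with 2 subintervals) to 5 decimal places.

-0.01775

From T(1,1) = (4·T(1,0) − T(0,0))/3, solve for T(1,0):
4·T(1,0) = 3·(-0.0176392) + (-0.0180741) = -0.0709917
T(1,0) = -0.0177479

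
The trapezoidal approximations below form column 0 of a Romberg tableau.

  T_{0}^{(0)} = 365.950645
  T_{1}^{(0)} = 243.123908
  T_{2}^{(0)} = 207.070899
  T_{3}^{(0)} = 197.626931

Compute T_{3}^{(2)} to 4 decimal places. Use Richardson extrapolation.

T_{2}^{(1)} = (4·207.070899 − 243.123908) / 3 = 195.053229
T_{3}^{(1)} = 197.626931 + (197.626931 − 207.070899)/3 = 194.478942
T_{3}^{(2)} = 194.478942 + (194.478942 − 195.053229)/15 = 194.440656

194.4407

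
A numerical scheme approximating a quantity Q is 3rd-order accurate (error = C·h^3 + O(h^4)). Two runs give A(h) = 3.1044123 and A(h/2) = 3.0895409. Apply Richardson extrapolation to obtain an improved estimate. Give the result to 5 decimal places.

Extrapolated value = (8·A(h/2) − A(h)) / (8 − 1)
= (8·3.0895409 − 3.1044123) / 7
= 21.6119149 / 7 = 3.0874164

3.08742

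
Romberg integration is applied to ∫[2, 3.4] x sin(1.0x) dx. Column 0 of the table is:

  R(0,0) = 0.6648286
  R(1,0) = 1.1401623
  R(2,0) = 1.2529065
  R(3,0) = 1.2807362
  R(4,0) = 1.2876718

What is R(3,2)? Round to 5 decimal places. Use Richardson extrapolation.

R(2,1) = (4·1.2529065 − 1.1401623) / 3 = 1.2904879
R(3,1) = (4·1.2807362 − 1.2529065) / 3 = 1.2900128
R(3,2) = (16·1.2900128 − 1.2904879) / 15 = 1.2899811
(Column j=1 coincides with Simpson's rule on the same nodes.)

1.28998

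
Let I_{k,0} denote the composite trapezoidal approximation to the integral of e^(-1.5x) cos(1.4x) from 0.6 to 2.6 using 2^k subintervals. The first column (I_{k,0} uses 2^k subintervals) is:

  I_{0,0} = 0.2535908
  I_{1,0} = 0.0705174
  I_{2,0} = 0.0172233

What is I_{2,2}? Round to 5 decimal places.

-0.00121

Richardson extrapolation on the trapezoidal column (denominator 4−1=3):
I_{1,1} = (4·0.0705174 − 0.2535908) / 3 = 0.0094929
I_{2,1} = 0.0172233 + (0.0172233 − 0.0705174)/3 = -0.0005414
I_{2,2} = (16·(-0.0005414) − 0.0094929) / 15 = -0.0012104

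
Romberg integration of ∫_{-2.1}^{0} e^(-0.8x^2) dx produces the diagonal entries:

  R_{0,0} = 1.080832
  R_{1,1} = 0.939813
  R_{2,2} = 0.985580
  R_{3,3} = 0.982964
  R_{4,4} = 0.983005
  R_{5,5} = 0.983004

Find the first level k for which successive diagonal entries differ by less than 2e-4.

k = 4

|R_{1,1} − R_{0,0}| = 0.141019 ≥ 2e-4
|R_{2,2} − R_{1,1}| = 0.045767 ≥ 2e-4
|R_{3,3} − R_{2,2}| = 0.002616 ≥ 2e-4
|R_{4,4} − R_{3,3}| = 0.000041 < 2e-4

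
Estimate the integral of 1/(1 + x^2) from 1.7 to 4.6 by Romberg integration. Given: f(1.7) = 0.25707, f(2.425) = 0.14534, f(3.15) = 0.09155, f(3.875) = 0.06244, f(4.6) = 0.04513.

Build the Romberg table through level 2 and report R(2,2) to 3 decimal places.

0.318

R(0,0) (trapezoid, 1 panel, h=2.9000): 0.43819
R(1,0) (trapezoid, 2 panels, h=1.4500): 0.35184
R(2,0) (trapezoid, 4 panels, h=0.7250): 0.32656
R(1,1) = 0.35184 + (0.35184 − 0.43819)/3 = 0.32306
R(2,1) = 0.32656 + (0.32656 − 0.35184)/3 = 0.31813
R(2,2) = 0.31813 + (0.31813 − 0.32306)/15 = 0.31780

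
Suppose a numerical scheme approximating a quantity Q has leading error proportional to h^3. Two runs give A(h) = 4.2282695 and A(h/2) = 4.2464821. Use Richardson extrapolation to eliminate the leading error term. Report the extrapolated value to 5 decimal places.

The leading error scales as h^3; refining by a factor of 2 reduces it by 2^3 = 8.
Extrapolated value = (8·A(h/2) − A(h)) / (8 − 1)
= (8·4.2464821 − 4.2282695) / 7
= 29.7435873 / 7 = 4.2490839

4.24908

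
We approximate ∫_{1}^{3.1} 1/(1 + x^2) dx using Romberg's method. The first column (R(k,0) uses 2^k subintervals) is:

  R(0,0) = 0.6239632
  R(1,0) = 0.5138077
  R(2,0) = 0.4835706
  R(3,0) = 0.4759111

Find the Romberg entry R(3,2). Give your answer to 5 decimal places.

0.47335

R(2,1) = 0.4835706 + (0.4835706 − 0.5138077)/3 = 0.4734916
R(3,1) = (4·0.4759111 − 0.4835706) / 3 = 0.4733579
R(3,2) = 0.4733579 + (0.4733579 − 0.4734916)/15 = 0.4733490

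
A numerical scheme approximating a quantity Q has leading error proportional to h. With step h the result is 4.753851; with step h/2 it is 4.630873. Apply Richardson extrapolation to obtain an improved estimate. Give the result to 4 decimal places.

The leading error scales as h; refining by a factor of 2 reduces it by 2^1 = 2.
Extrapolated value = (2·A(h/2) − A(h)) / (2 − 1)
= (2·4.630873 − 4.753851) / 1
= 4.507895 / 1 = 4.507895

4.5079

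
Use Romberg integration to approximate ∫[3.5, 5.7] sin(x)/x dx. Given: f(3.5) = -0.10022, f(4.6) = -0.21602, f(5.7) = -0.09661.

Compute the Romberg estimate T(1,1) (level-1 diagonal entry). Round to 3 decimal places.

T(0,0) (trapezoid, 1 panel, h=2.2000): -0.21651
T(1,0) (trapezoid, 2 panels, h=1.1000): -0.34588
T(1,1) = -0.34588 + (-0.34588 − (-0.21651))/3 = -0.38900

-0.389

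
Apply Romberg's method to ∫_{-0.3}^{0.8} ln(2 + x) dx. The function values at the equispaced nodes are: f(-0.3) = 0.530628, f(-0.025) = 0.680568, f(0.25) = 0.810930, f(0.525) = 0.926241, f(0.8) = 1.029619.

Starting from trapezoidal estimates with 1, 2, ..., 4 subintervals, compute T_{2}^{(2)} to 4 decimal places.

0.8809

T_{0}^{(0)} (trapezoid, 1 panel, h=1.1000): 0.858136
T_{1}^{(0)} (trapezoid, 2 panels, h=0.5500): 0.875079
T_{2}^{(0)} (trapezoid, 4 panels, h=0.2750): 0.879412
T_{1}^{(1)} = 0.875079 + (0.875079 − 0.858136)/3 = 0.880727
T_{2}^{(1)} = 0.879412 + (0.879412 − 0.875079)/3 = 0.880856
T_{2}^{(2)} = 0.880856 + (0.880856 − 0.880727)/15 = 0.880865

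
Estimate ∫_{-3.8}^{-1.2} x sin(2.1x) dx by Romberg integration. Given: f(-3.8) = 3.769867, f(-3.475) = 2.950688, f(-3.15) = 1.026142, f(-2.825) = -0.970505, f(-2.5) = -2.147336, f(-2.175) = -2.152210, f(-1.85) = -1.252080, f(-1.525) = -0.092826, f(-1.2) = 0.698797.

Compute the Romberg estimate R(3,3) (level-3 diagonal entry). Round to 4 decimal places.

-0.1455

R(0,0) (trapezoid, 1 panel, h=2.6000): 5.809263
R(1,0) (trapezoid, 2 panels, h=1.3000): 0.113095
R(2,0) (trapezoid, 4 panels, h=0.6500): -0.090312
R(3,0) (trapezoid, 8 panels, h=0.3250): -0.131233
R(1,1) = 0.113095 + (0.113095 − 5.809263)/3 = -1.785628
R(2,1) = -0.090312 + (-0.090312 − 0.113095)/3 = -0.158114
R(3,1) = -0.131233 + (-0.131233 − (-0.090312))/3 = -0.144873
R(2,2) = -0.158114 + (-0.158114 − (-1.785628))/15 = -0.049613
R(3,2) = -0.144873 + (-0.144873 − (-0.158114))/15 = -0.143990
R(3,3) = -0.143990 + (-0.143990 − (-0.049613))/63 = -0.145488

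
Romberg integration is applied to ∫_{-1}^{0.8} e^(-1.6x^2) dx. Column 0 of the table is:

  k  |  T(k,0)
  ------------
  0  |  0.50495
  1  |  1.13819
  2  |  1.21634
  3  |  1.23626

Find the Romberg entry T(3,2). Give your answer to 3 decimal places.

T(2,1) = (4·1.21634 − 1.13819) / 3 = 1.24239
T(3,1) = 1.23626 + (1.23626 − 1.21634)/3 = 1.24290
T(3,2) = (16·1.24290 − 1.24239) / 15 = 1.24293

1.243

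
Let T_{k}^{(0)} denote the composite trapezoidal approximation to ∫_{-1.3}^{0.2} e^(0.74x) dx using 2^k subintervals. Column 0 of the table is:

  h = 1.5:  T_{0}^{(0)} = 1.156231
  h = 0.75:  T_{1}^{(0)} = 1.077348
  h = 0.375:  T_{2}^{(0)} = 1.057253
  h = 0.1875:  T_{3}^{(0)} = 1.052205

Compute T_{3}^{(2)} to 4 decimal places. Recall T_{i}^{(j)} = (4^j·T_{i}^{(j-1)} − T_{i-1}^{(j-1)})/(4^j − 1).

Richardson extrapolation on the trapezoidal column (denominator 4−1=3):
T_{2}^{(1)} = (4·1.057253 − 1.077348) / 3 = 1.050555
T_{3}^{(1)} = 1.052205 + (1.052205 − 1.057253)/3 = 1.050522
T_{3}^{(2)} = (16·1.050522 − 1.050555) / 15 = 1.050520

1.0505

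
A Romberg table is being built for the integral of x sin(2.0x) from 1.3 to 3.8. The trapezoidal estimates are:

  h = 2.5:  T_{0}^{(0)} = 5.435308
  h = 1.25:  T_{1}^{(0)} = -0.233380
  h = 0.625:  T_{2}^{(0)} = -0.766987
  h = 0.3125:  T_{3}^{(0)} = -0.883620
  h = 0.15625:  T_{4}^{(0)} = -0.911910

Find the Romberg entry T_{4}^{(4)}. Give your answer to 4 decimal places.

Richardson extrapolation on the trapezoidal column (denominator 4−1=3):
T_{1}^{(1)} = (4·(-0.233380) − 5.435308) / 3 = -2.122943
T_{2}^{(1)} = (4·(-0.766987) − (-0.233380)) / 3 = -0.944856
T_{3}^{(1)} = (4·(-0.883620) − (-0.766987)) / 3 = -0.922498
T_{4}^{(1)} = (4·(-0.911910) − (-0.883620)) / 3 = -0.921340
T_{2}^{(2)} = (16·(-0.944856) − (-2.122943)) / 15 = -0.866317
T_{3}^{(2)} = (16·(-0.922498) − (-0.944856)) / 15 = -0.921007
T_{4}^{(2)} = (16·(-0.921340) − (-0.922498)) / 15 = -0.921263
T_{3}^{(3)} = (64·(-0.921007) − (-0.866317)) / 63 = -0.921875
T_{4}^{(3)} = -0.921263 + (-0.921263 − (-0.921007))/63 = -0.921267
T_{4}^{(4)} = (256·(-0.921267) − (-0.921875)) / 255 = -0.921265

-0.9213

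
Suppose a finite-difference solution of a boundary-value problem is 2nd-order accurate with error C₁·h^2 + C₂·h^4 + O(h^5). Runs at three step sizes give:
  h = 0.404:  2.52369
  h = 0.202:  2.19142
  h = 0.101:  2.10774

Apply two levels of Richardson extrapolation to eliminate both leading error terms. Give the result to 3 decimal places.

First eliminate the h^2 term (factor 2^2 = 4):
  B₁ = (4·2.19142 − 2.52369)/3 = 2.08066
  B₂ = (4·2.10774 − 2.19142)/3 = 2.07985
Then eliminate the h^4 term (factor 2^4 = 16):
  (16·2.07985 − 2.08066)/15 = 2.07980

2.080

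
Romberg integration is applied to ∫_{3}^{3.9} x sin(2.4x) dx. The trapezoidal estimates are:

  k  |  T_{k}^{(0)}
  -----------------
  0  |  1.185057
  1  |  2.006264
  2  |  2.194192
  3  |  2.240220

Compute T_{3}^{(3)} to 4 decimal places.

Richardson extrapolation on the trapezoidal column (denominator 4−1=3):
T_{1}^{(1)} = (4·2.006264 − 1.185057) / 3 = 2.280000
T_{2}^{(1)} = (4·2.194192 − 2.006264) / 3 = 2.256835
T_{3}^{(1)} = 2.240220 + (2.240220 − 2.194192)/3 = 2.255563
T_{2}^{(2)} = (16·2.256835 − 2.280000) / 15 = 2.255291
T_{3}^{(2)} = (16·2.255563 − 2.256835) / 15 = 2.255478
T_{3}^{(3)} = (64·2.255478 − 2.255291) / 63 = 2.255481

2.2555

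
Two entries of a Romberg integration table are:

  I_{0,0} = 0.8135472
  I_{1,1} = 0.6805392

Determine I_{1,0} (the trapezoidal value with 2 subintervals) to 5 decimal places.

0.71379

From I_{1,1} = (4·I_{1,0} − I_{0,0})/3, solve for I_{1,0}:
4·I_{1,0} = 3·0.6805392 + 0.8135472 = 2.8551648
I_{1,0} = 0.7137912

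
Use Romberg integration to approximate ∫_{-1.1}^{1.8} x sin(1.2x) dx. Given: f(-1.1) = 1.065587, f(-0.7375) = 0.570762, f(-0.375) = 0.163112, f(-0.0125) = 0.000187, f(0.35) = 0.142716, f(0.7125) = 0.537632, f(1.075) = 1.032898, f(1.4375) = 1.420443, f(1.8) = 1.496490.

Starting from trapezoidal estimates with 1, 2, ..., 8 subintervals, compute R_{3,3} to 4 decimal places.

1.8561

R_{0,0} (trapezoid, 1 panel, h=2.9000): 3.715012
R_{1,0} (trapezoid, 2 panels, h=1.4500): 2.064444
R_{2,0} (trapezoid, 4 panels, h=0.7250): 1.899329
R_{3,0} (trapezoid, 8 panels, h=0.3625): 1.866436
R_{1,1} = 2.064444 + (2.064444 − 3.715012)/3 = 1.514255
R_{2,1} = 1.899329 + (1.899329 − 2.064444)/3 = 1.844291
R_{3,1} = 1.866436 + (1.866436 − 1.899329)/3 = 1.855472
R_{2,2} = 1.844291 + (1.844291 − 1.514255)/15 = 1.866293
R_{3,2} = 1.855472 + (1.855472 − 1.844291)/15 = 1.856217
R_{3,3} = 1.856217 + (1.856217 − 1.866293)/63 = 1.856057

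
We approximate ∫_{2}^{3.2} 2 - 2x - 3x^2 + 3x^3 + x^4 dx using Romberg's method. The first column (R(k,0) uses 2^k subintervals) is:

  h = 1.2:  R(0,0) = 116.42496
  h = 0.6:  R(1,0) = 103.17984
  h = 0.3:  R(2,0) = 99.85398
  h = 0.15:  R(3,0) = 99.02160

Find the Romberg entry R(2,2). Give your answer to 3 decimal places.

98.744

Richardson extrapolation on the trapezoidal column (denominator 4−1=3):
R(1,1) = (4·103.17984 − 116.42496) / 3 = 98.76480
R(2,1) = (4·99.85398 − 103.17984) / 3 = 98.74536
R(2,2) = 98.74536 + (98.74536 − 98.76480)/15 = 98.74406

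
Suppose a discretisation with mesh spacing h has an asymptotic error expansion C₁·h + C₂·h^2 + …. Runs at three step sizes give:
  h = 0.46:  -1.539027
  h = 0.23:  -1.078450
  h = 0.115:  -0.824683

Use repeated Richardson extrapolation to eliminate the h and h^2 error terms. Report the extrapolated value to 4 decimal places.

-0.5553

First eliminate the h term (factor 2^1 = 2):
  B₁ = (2·(-1.078450) − (-1.539027))/1 = -0.617873
  B₂ = (2·(-0.824683) − (-1.078450))/1 = -0.570916
Then eliminate the h^2 term (factor 2^2 = 4):
  (4·(-0.570916) − (-0.617873))/3 = -0.555264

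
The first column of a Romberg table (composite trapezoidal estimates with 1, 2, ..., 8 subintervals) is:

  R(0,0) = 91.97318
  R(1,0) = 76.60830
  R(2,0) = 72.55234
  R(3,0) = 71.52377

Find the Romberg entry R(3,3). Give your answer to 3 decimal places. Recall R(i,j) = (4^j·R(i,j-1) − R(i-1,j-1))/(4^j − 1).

Richardson extrapolation on the trapezoidal column (denominator 4−1=3):
R(1,1) = 76.60830 + (76.60830 − 91.97318)/3 = 71.48667
R(2,1) = 72.55234 + (72.55234 − 76.60830)/3 = 71.20035
R(3,1) = 71.52377 + (71.52377 − 72.55234)/3 = 71.18091
R(2,2) = 71.20035 + (71.20035 − 71.48667)/15 = 71.18126
R(3,2) = 71.18091 + (71.18091 − 71.20035)/15 = 71.17961
R(3,3) = (64·71.17961 − 71.18126) / 63 = 71.17958

71.180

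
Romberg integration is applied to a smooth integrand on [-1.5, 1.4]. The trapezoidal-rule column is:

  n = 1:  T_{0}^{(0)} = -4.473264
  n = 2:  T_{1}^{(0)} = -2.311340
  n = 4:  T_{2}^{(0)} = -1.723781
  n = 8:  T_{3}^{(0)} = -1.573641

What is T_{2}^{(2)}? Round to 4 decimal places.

T_{1}^{(1)} = (4·(-2.311340) − (-4.473264)) / 3 = -1.590699
T_{2}^{(1)} = (4·(-1.723781) − (-2.311340)) / 3 = -1.527928
T_{2}^{(2)} = (16·(-1.527928) − (-1.590699)) / 15 = -1.523743

-1.5237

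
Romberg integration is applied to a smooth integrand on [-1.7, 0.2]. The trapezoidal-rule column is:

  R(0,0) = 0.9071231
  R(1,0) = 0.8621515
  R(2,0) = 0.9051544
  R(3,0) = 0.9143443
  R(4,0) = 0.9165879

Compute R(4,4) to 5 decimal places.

R(1,1) = (4·0.8621515 − 0.9071231) / 3 = 0.8471610
R(2,1) = (4·0.9051544 − 0.8621515) / 3 = 0.9194887
R(3,1) = 0.9143443 + (0.9143443 − 0.9051544)/3 = 0.9174076
R(4,1) = (4·0.9165879 − 0.9143443) / 3 = 0.9173358
R(2,2) = 0.9194887 + (0.9194887 − 0.8471610)/15 = 0.9243105
R(3,2) = 0.9174076 + (0.9174076 − 0.9194887)/15 = 0.9172689
R(4,2) = (16·0.9173358 − 0.9174076) / 15 = 0.9173310
R(3,3) = (64·0.9172689 − 0.9243105) / 63 = 0.9171571
R(4,3) = (64·0.9173310 − 0.9172689) / 63 = 0.9173320
R(4,4) = 0.9173320 + (0.9173320 − 0.9171571)/255 = 0.9173327

0.91733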